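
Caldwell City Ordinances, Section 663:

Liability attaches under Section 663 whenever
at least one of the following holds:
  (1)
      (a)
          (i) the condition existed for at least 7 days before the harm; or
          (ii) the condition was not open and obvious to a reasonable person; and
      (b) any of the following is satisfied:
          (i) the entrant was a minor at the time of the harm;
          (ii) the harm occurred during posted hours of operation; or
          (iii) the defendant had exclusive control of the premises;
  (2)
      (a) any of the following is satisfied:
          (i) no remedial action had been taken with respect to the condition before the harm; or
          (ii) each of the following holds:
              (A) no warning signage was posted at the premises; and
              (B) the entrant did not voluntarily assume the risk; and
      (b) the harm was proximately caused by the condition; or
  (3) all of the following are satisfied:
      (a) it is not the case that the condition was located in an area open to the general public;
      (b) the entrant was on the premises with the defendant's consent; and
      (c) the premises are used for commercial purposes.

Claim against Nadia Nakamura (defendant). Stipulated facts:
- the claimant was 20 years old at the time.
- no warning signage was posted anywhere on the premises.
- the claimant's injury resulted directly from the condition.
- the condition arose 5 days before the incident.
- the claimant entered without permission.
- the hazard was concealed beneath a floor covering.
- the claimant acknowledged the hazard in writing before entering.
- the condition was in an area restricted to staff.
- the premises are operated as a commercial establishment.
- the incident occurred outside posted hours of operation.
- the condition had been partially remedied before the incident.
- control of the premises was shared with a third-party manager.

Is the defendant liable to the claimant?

No — not liable.

(i) condition ≥7 days old — not met.
(ii) not open/obvious — met.
(a): F OR T → true.
(i) entrant a minor — fails.
(ii) during posted hours — fails.
(iii) exclusive control — fails.
(b) = F OR F OR F = false.
So (1) is not satisfied (T AND F).
(i) no remedial action — fails.
(A) no signage posted — satisfied.
(B) no assumed risk — fails.
(ii): T AND F → false.
(a): F OR F → false.
(b) proximate cause — holds.
So (2) is not satisfied (F AND T).
(a) not (public area) — met.
(b) consent to enter — fails.
(c) commercial use — holds.
(3): T AND F AND T → false.
Overall = F OR F OR F = false.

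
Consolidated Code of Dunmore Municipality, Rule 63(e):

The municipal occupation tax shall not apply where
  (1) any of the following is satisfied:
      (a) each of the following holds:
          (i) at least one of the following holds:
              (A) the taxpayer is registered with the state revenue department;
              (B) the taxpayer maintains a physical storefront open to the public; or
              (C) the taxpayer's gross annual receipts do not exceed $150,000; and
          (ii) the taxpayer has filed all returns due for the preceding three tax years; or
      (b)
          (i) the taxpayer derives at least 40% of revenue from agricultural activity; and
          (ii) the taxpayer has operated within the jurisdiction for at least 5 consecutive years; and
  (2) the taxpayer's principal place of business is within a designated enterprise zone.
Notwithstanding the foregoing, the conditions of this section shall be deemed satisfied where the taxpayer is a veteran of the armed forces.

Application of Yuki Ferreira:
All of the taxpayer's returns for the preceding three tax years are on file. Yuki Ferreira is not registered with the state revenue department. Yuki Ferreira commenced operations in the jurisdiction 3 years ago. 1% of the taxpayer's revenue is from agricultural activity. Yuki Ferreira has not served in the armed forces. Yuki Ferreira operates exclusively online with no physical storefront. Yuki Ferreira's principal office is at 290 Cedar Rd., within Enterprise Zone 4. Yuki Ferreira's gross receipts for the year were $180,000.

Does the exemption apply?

No — not exempt.

(A) state-registered — not met.
(B) has storefront — not met.
(C) receipts ≤ $150,000 — fails.
(i): F OR F OR F → false.
(ii) returns current — satisfied.
(a): F AND T → false.
(i) ≥40% agricultural — not met.
(ii) ≥ 5 yrs in jurisdiction — not met.
(b) = F AND F = false.
(1): F OR F → false.
(2) in enterprise zone — holds.
Overall: F AND T → false.
Exception (veteran) — not satisfied.
Result: main false OR exception false → false.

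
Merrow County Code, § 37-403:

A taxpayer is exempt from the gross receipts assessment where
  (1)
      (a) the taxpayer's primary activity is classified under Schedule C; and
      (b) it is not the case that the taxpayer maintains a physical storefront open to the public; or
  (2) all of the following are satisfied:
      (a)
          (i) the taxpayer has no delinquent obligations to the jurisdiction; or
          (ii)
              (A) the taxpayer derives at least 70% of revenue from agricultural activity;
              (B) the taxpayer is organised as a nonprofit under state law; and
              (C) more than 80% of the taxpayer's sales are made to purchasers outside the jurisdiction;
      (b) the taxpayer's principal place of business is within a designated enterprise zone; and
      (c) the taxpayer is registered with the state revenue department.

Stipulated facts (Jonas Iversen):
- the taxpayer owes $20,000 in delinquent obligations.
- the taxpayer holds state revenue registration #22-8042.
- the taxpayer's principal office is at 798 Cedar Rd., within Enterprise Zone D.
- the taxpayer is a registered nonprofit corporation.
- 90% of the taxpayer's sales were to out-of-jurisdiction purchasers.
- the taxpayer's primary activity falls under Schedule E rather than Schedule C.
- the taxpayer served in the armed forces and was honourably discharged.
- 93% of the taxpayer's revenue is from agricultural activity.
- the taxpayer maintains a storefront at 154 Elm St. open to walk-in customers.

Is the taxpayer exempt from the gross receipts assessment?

Yes — exempt.

(a) Schedule C activity — not met.
(b) not (has storefront) — fails.
(1): F AND F → false.
(i) no delinquency — fails.
(A) ≥70% agricultural — holds.
(B) nonprofit — satisfied.
(C) >80% out-of-jur. sales — holds.
(ii) = T AND T AND T = true.
So (a) is satisfied (F OR T).
(b) in enterprise zone — met.
(c) state-registered — holds.
So (2) is satisfied (T AND T AND T).
Overall: F OR T → true.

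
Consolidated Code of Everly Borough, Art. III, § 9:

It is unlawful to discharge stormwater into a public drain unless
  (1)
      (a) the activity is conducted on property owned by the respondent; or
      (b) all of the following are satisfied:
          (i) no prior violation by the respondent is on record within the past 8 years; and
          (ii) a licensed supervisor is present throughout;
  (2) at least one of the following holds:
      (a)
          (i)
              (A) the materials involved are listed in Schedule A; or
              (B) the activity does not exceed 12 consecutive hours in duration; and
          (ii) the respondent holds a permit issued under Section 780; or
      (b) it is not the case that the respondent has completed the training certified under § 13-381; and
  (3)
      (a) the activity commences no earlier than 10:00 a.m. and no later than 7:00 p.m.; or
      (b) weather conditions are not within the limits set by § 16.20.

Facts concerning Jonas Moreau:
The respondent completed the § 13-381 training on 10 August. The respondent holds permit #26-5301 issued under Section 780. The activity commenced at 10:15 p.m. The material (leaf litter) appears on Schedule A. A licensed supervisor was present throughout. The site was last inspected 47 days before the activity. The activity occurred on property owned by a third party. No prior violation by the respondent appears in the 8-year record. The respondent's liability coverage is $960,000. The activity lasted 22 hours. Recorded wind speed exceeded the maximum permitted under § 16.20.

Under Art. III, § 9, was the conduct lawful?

(a) own property — not satisfied.
(i) no prior violation — satisfied.
(ii) supervisor present — satisfied.
(b) = T AND T = true.
So (1) is satisfied (F OR T).
(A) Schedule A material — holds.
(B) ≤ 12 hrs duration — fails.
So (i) is satisfied (T OR F).
(ii) holds permit — holds.
So (a) is satisfied (T AND T).
(b) not (training certified) — not satisfied.
(2) = T OR F = true.
(a) start within hours — not satisfied.
(b) not (weather ok) — met.
(3) = F OR T = true.
Overall = T AND T AND T = true.

Yes — lawful.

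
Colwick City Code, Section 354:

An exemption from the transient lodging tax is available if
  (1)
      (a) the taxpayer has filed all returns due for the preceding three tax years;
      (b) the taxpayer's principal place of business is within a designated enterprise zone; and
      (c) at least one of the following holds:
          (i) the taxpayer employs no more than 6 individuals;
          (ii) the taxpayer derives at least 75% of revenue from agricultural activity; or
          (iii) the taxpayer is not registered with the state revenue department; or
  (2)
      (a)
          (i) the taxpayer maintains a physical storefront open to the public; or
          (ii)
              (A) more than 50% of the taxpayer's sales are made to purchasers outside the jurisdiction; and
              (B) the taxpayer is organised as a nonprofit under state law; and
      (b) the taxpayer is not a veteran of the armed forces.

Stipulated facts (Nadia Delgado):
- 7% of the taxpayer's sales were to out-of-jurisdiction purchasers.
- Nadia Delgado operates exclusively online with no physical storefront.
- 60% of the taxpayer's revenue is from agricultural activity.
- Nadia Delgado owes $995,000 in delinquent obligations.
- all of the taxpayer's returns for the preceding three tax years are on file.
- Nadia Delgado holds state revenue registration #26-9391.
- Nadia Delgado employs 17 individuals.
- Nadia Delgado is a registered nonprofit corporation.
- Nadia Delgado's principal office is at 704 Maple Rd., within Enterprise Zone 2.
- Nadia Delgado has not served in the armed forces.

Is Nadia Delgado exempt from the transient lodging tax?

(a) returns current — holds.
(b) in enterprise zone — holds.
(i) ≤ 6 employees — not met.
(ii) ≥75% agricultural — fails.
(iii) not (state-registered) — not met.
(c): F OR F OR F → false.
So (1) is not satisfied (T AND T AND F).
(i) has storefront — fails.
(A) >50% out-of-jur. sales — fails.
(B) nonprofit — holds.
(ii) = F AND T = false.
(a) = F OR F = false.
(b) not (veteran) — holds.
(2) = F AND T = false.
Overall = F OR F = false.

No — not exempt.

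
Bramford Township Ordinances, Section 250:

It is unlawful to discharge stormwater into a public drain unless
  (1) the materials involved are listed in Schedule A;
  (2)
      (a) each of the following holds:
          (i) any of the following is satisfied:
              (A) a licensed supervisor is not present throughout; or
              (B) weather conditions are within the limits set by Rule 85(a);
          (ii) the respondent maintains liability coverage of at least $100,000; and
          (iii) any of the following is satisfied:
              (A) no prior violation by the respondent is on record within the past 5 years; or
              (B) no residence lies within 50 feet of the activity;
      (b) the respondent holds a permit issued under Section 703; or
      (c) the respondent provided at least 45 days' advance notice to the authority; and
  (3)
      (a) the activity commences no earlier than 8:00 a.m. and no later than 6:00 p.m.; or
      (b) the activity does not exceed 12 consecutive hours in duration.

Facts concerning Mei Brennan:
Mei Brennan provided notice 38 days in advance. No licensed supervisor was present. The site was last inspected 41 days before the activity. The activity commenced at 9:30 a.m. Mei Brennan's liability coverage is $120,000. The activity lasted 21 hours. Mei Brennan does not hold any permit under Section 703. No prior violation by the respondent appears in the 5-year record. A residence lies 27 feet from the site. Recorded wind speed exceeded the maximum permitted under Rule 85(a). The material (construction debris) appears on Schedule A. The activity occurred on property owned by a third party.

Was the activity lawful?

Yes — lawful.

(1) Schedule A material — holds.
(A) not (supervisor present) — satisfied.
(B) weather ok — not met.
So (i) is satisfied (T OR F).
(ii) coverage ≥ $100,000 — satisfied.
(A) no prior violation — met.
(B) no residence in 50 ft — not met.
(iii) = T OR F = true.
(a): T AND T AND T → true.
(b) holds permit — not satisfied.
(c) ≥45 days' notice — fails.
(2): T OR F OR F → true.
(a) start within hours — satisfied.
(b) ≤ 12 hrs duration — not satisfied.
(3) = T OR F = true.
So Overall is satisfied (T AND T AND T).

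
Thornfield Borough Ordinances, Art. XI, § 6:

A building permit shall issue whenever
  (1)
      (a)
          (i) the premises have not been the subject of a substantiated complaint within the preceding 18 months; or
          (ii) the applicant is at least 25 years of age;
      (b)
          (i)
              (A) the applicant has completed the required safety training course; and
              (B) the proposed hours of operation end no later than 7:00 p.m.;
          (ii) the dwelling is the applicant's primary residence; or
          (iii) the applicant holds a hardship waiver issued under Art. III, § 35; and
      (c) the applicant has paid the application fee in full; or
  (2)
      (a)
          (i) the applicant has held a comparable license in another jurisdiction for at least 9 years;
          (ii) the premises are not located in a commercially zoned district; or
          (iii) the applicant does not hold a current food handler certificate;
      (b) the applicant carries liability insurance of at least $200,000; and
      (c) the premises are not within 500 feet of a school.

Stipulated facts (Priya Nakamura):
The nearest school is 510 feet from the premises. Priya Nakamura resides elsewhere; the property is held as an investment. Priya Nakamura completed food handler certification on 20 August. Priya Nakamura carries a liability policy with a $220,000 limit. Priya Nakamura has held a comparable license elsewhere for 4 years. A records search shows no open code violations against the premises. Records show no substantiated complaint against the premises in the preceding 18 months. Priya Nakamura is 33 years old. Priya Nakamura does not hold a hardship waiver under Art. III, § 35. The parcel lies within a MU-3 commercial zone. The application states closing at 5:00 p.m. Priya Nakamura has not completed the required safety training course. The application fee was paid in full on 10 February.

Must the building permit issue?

(i) no complaint in 18 mo. — holds.
(ii) age ≥ 25 — satisfied.
(a) = T OR T = true.
(A) safety training — fails.
(B) closes by 7 p.m. — met.
(i): F AND T → false.
(ii) primary residence — fails.
(iii) hardship waiver — not met.
(b): F OR F OR F → false.
(c) fee paid — met.
(1) = T AND F AND T = false.
(i) prior license ≥ 9 yr — not met.
(ii) not (commercially zoned) — not satisfied.
(iii) not (food handler cert.) — fails.
(a): F OR F OR F → false.
(b) insurance ≥ $200,000 — holds.
(c) ≥500 ft from school — met.
(2): F AND T AND T → false.
So Overall is not satisfied (F OR F).

No — denied.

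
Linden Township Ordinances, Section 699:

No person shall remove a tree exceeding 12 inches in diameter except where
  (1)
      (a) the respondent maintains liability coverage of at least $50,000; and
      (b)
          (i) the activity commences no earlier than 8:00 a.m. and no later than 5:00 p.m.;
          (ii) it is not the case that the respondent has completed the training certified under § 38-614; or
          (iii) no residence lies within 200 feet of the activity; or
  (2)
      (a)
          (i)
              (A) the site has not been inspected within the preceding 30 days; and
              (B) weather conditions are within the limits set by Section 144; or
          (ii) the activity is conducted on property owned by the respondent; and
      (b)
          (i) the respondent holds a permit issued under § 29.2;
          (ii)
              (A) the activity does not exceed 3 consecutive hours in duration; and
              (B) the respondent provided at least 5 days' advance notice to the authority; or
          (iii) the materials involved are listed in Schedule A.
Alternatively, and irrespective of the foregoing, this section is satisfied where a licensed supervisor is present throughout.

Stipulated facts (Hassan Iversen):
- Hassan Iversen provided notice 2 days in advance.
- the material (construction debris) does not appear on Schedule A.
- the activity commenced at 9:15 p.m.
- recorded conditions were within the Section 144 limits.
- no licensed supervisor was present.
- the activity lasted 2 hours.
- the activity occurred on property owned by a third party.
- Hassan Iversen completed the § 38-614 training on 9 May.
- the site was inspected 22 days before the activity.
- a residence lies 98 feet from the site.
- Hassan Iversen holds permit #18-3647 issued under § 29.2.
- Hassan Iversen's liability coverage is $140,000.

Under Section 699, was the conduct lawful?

No — unlawful.

(a) coverage ≥ $50,000 — holds.
(i) start within hours — not satisfied.
(ii) not (training certified) — not satisfied.
(iii) no residence in 200 ft — not met.
(b): F OR F OR F → false.
So (1) is not satisfied (T AND F).
(A) not (site inspected) — fails.
(B) weather ok — holds.
(i): F AND T → false.
(ii) own property — not met.
(a): F OR F → false.
(i) holds permit — met.
(A) ≤ 3 hrs duration — met.
(B) ≥5 days' notice — not satisfied.
(ii) = T AND F = false.
(iii) Schedule A material — fails.
(b) = T OR F OR F = true.
(2): F AND T → false.
Overall: F OR F → false.
Exception (supervisor present) — not satisfied.
Result: main false OR exception false → false.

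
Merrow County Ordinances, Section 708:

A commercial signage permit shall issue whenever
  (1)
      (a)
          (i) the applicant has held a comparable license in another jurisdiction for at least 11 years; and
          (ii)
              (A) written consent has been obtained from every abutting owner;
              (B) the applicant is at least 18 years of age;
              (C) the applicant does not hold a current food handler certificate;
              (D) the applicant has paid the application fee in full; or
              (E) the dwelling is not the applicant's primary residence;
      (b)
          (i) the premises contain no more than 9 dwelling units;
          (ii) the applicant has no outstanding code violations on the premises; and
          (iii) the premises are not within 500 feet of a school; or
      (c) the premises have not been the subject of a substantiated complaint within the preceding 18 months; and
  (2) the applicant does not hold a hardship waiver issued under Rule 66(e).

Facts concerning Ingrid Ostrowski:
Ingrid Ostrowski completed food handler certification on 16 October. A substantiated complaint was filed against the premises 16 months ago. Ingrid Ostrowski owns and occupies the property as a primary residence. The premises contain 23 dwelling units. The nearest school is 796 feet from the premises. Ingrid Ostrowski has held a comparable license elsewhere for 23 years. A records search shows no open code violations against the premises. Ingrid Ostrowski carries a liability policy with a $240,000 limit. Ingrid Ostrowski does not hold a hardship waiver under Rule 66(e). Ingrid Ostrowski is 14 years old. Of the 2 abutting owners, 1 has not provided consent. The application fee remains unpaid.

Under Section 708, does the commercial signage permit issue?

(i) prior license ≥ 11 yr — satisfied.
(A) all abutters consent — not satisfied.
(B) age ≥ 18 — not met.
(C) not (food handler cert.) — not met.
(D) fee paid — not satisfied.
(E) not (primary residence) — not satisfied.
(ii): F OR F OR F OR F OR F → false.
(a) = T AND F = false.
(i) ≤ 9 units — fails.
(ii) no code violations — met.
(iii) ≥500 ft from school — holds.
(b): F AND T AND T → false.
(c) no complaint in 18 mo. — not satisfied.
(1): F OR F OR F → false.
(2) not (hardship waiver) — satisfied.
So Overall is not satisfied (F AND T).

No — denied.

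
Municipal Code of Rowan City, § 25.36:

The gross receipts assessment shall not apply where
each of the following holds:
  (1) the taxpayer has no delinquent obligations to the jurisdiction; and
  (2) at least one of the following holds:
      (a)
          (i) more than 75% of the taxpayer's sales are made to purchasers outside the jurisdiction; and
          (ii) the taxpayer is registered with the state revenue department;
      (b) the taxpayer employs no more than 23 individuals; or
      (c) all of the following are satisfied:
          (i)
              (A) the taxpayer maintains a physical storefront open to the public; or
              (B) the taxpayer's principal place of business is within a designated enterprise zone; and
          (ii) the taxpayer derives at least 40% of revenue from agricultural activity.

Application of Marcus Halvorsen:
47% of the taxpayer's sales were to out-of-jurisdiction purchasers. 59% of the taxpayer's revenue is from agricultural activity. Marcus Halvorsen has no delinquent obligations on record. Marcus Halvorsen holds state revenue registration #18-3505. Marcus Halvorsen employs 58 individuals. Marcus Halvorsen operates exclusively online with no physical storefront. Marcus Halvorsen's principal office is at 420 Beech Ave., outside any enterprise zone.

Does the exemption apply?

No — not exempt.

(1) no delinquency — holds.
(i) >75% out-of-jur. sales — not met.
(ii) state-registered — met.
(a) = F AND T = false.
(b) ≤ 23 employees — not satisfied.
(A) has storefront — not satisfied.
(B) in enterprise zone — not satisfied.
(i) = F OR F = false.
(ii) ≥40% agricultural — met.
(c) = F AND T = false.
So (2) is not satisfied (F OR F OR F).
Overall = T AND F = false.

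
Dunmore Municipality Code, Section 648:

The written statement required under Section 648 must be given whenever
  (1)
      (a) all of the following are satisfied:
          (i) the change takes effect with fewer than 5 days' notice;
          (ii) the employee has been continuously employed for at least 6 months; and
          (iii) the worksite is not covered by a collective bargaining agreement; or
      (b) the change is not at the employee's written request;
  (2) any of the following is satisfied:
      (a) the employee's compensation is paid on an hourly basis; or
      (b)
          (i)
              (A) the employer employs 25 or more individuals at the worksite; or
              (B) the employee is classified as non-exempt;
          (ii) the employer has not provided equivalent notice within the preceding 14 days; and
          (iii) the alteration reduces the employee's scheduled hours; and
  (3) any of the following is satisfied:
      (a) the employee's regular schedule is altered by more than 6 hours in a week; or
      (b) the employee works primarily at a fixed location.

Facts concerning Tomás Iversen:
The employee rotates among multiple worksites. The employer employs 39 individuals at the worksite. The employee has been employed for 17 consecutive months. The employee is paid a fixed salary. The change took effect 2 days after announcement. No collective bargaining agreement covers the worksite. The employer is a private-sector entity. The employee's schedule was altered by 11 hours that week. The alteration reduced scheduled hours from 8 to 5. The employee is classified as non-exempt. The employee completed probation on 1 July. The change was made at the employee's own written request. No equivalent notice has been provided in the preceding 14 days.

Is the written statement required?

(i) < 5 days' notice — satisfied.
(ii) tenure ≥ 6 mo. — met.
(iii) no CBA — satisfied.
(a): T AND T AND T → true.
(b) not employee-requested — not satisfied.
(1) = T OR F = true.
(a) hourly-paid — not satisfied.
(A) ≥ 25 at site — satisfied.
(B) non-exempt — holds.
(i): T OR T → true.
(ii) no recent notice — satisfied.
(iii) hours reduced — met.
So (b) is satisfied (T AND T AND T).
So (2) is satisfied (F OR T).
(a) schedule shift > 6h — satisfied.
(b) fixed location — not met.
So (3) is satisfied (T OR F).
So Overall is satisfied (T AND T AND T).

Yes — required.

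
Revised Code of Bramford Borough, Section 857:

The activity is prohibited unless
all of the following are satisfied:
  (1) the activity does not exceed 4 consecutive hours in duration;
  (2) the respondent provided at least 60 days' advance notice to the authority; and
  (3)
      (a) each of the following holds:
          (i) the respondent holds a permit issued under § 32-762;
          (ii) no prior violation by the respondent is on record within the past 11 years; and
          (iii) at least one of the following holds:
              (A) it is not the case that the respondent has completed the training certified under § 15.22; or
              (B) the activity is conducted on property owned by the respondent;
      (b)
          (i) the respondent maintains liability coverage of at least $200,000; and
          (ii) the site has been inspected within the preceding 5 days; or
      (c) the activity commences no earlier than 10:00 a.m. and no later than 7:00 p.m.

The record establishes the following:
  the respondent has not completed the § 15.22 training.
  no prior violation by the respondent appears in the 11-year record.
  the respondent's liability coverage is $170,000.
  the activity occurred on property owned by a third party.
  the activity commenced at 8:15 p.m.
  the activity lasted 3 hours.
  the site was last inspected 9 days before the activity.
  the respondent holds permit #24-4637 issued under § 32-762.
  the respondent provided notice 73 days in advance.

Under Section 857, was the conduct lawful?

(1) ≤ 4 hrs duration — holds.
(2) ≥60 days' notice — satisfied.
(i) holds permit — holds.
(ii) no prior violation — holds.
(A) not (training certified) — holds.
(B) own property — fails.
(iii): T OR F → true.
(a): T AND T AND T → true.
(i) coverage ≥ $200,000 — not satisfied.
(ii) site inspected — fails.
So (b) is not satisfied (F AND F).
(c) start within hours — not satisfied.
So (3) is satisfied (T OR F OR F).
So Overall is satisfied (T AND T AND T).

Yes — lawful.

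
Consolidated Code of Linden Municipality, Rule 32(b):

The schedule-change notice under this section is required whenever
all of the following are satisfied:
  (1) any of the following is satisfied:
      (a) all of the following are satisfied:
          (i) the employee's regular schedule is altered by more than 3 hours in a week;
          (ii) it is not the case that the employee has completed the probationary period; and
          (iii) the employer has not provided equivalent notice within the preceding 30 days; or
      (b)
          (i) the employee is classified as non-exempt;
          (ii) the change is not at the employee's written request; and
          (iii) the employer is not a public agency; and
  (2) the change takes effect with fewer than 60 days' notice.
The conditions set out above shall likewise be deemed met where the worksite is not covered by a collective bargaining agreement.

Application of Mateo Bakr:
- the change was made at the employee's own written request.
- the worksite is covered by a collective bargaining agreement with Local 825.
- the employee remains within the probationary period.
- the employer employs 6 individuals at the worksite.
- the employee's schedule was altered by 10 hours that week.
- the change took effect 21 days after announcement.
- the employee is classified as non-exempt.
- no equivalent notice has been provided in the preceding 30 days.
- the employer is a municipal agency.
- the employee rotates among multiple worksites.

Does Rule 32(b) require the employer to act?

(i) schedule shift > 3h — holds.
(ii) not (past probation) — met.
(iii) no recent notice — met.
(a): T AND T AND T → true.
(i) non-exempt — met.
(ii) not employee-requested — not met.
(iii) not (public agency) — fails.
(b): T AND F AND F → false.
(1) = T OR F = true.
(2) < 60 days' notice — met.
Overall = T AND T = true.
Exception (no CBA) — not satisfied.
Result: main true OR exception false → true.

Yes — required.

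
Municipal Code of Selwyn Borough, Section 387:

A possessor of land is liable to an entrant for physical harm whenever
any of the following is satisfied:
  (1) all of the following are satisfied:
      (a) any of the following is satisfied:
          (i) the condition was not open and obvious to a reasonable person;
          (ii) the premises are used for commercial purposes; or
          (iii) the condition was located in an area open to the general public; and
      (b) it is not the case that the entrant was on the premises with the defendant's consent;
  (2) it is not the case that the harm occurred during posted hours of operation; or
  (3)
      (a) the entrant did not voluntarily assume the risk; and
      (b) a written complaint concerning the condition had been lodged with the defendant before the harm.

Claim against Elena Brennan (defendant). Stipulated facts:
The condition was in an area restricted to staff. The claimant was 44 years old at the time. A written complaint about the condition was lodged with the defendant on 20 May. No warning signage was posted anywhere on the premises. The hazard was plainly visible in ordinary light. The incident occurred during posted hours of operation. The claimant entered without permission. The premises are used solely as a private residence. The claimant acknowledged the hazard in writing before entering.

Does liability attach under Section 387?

No — not liable.

(i) not open/obvious — not met.
(ii) commercial use — fails.
(iii) public area — not satisfied.
So (a) is not satisfied (F OR F OR F).
(b) not (consent to enter) — satisfied.
So (1) is not satisfied (F AND T).
(2) not (during posted hours) — not satisfied.
(a) no assumed risk — not met.
(b) complaint lodged — satisfied.
(3): F AND T → false.
So Overall is not satisfied (F OR F OR F).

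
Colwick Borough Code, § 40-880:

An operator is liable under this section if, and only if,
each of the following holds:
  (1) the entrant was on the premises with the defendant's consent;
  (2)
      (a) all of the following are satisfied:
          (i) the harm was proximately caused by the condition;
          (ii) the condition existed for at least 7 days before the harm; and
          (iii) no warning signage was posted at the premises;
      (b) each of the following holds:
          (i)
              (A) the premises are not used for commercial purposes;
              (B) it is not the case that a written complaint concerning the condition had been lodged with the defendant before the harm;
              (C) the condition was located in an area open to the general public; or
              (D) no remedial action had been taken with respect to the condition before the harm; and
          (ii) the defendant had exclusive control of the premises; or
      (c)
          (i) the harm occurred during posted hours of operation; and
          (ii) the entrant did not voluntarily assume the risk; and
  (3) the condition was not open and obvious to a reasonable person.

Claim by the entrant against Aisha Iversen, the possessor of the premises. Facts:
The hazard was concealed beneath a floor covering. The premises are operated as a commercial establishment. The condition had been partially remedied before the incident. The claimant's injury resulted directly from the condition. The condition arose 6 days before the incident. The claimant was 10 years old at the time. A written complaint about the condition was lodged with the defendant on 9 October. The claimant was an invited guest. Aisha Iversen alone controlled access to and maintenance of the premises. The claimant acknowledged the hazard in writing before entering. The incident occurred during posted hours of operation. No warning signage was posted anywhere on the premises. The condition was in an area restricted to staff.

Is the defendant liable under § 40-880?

No — not liable.

(1) consent to enter — satisfied.
(i) proximate cause — met.
(ii) condition ≥7 days old — not satisfied.
(iii) no signage posted — holds.
(a): T AND F AND T → false.
(A) not (commercial use) — fails.
(B) not (complaint lodged) — not met.
(C) public area — not satisfied.
(D) no remedial action — not satisfied.
(i): F OR F OR F OR F → false.
(ii) exclusive control — holds.
(b): F AND T → false.
(i) during posted hours — holds.
(ii) no assumed risk — not met.
So (c) is not satisfied (T AND F).
(2): F OR F OR F → false.
(3) not open/obvious — met.
Overall = T AND F AND T = false.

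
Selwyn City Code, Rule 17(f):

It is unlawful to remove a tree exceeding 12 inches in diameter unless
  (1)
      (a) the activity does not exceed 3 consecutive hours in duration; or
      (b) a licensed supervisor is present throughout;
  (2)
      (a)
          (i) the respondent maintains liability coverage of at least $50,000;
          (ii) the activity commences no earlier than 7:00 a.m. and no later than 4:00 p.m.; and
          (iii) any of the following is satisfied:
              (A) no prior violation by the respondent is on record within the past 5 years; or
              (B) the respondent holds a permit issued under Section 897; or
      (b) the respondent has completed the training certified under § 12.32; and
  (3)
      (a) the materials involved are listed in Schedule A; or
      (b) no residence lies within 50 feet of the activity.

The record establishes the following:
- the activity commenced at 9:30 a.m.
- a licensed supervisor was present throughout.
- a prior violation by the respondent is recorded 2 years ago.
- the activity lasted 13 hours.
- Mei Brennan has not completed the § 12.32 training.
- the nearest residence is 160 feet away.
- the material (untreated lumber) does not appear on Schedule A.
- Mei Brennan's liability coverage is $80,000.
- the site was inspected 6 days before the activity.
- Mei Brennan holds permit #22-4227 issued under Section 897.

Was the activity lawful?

Yes — lawful.

(a) ≤ 3 hrs duration — not met.
(b) supervisor present — holds.
So (1) is satisfied (F OR T).
(i) coverage ≥ $50,000 — holds.
(ii) start within hours — satisfied.
(A) no prior violation — not satisfied.
(B) holds permit — satisfied.
(iii): F OR T → true.
(a): T AND T AND T → true.
(b) training certified — fails.
(2) = T OR F = true.
(a) Schedule A material — fails.
(b) no residence in 50 ft — holds.
So (3) is satisfied (F OR T).
Overall = T AND T AND T = true.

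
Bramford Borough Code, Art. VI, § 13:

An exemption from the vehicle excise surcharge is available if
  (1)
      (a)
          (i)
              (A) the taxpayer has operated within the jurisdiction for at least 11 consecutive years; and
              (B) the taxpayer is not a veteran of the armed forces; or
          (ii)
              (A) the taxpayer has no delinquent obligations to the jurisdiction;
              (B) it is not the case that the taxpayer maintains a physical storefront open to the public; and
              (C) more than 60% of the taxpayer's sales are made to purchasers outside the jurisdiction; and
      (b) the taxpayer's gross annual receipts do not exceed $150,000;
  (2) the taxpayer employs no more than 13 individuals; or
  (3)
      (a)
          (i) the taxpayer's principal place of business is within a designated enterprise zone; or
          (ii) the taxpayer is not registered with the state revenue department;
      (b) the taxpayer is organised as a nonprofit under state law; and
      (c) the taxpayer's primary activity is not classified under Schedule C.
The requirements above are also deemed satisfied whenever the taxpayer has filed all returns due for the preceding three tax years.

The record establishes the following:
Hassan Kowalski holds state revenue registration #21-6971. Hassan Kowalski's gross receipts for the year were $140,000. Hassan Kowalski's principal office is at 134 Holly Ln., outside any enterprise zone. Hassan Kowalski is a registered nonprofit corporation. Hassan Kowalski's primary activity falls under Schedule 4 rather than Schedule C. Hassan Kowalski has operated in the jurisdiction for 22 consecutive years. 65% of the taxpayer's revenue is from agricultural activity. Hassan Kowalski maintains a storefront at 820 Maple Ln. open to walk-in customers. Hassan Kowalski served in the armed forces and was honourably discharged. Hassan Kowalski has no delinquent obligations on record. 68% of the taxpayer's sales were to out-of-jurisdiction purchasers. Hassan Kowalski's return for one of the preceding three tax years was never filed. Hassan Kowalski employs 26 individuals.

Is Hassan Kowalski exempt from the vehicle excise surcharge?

(A) ≥ 11 yrs in jurisdiction — met.
(B) not (veteran) — not met.
(i) = T AND F = false.
(A) no delinquency — met.
(B) not (has storefront) — fails.
(C) >60% out-of-jur. sales — satisfied.
(ii): T AND F AND T → false.
So (a) is not satisfied (F OR F).
(b) receipts ≤ $150,000 — holds.
(1) = F AND T = false.
(2) ≤ 13 employees — not met.
(i) in enterprise zone — not satisfied.
(ii) not (state-registered) — not met.
(a): F OR F → false.
(b) nonprofit — met.
(c) not (Schedule C activity) — met.
So (3) is not satisfied (F AND T AND T).
So Overall is not satisfied (F OR F OR F).
Exception (returns current) — not satisfied.
Result: main false OR exception false → false.

No — not exempt.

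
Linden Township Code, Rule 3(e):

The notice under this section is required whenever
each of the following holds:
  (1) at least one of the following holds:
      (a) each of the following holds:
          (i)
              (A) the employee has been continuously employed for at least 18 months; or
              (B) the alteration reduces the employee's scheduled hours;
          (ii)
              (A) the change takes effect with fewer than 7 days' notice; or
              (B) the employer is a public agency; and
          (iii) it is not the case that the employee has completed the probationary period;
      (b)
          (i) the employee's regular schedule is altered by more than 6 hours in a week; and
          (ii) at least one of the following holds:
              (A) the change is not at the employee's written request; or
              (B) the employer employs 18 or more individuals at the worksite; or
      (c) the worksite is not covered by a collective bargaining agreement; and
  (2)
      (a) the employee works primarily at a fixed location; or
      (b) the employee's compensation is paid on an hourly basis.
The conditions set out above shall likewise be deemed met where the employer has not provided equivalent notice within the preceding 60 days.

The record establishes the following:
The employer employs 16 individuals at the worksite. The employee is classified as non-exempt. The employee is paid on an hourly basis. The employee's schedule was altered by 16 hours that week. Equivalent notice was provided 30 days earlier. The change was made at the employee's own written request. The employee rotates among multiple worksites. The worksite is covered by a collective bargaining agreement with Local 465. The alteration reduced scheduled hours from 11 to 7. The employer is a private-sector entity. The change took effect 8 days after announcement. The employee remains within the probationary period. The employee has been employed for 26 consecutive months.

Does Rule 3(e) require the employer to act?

(A) tenure ≥ 18 mo. — met.
(B) hours reduced — holds.
(i): T OR T → true.
(A) < 7 days' notice — not satisfied.
(B) public agency — fails.
(ii): F OR F → false.
(iii) not (past probation) — satisfied.
So (a) is not satisfied (T AND F AND T).
(i) schedule shift > 6h — satisfied.
(A) not employee-requested — not met.
(B) ≥ 18 at site — not satisfied.
So (ii) is not satisfied (F OR F).
(b): T AND F → false.
(c) no CBA — fails.
(1) = F OR F OR F = false.
(a) fixed location — not met.
(b) hourly-paid — holds.
(2) = F OR T = true.
So Overall is not satisfied (F AND T).
Exception (no recent notice) — not satisfied.
Result: main false OR exception false → false.

No — not required.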